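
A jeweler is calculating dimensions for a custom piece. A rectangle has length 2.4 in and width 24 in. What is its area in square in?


Shape: rectangle
Length l = 2.4 in, Width w = 24 in
Formula: A = l * w
A = 2.4 * 24
A = 57.6
57.6 in^2


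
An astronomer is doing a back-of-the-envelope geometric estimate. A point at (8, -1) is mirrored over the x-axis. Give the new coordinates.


Transformation: reflection
Original point: (8, -1)
Rule for reflection over the x-axis: (x, y) -> (x, -y)
Apply: (8, -1) -> (8, 1)
(8, 1)


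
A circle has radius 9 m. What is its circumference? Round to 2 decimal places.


Shape: circle
Radius r = 9 m
Formula: C = 2 * pi * r
C = 2 * pi * 9
C = 18 * pi
C = 56.55
56.55 m


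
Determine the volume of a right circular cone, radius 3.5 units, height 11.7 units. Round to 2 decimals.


Shape: cone
Radius r = 3.5 units, Height h = 11.7 units
Formula: V = (1/3) * pi * r^2 * h
r^2 = 12.25
pi * r^2 * h = pi * 12.25 * 11.7 = 143.325 * pi
V = 143.325 * pi / 3
V = 150.09
150.09 units^3


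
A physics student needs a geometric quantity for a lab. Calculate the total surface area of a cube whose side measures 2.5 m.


Shape: cube
Side s = 2.5 m
A cube has 6 square faces.
Formula: SA = 6 * s^2
s^2 = 6.25
SA = 6 * 6.25
SA = 37.5
37.5 m^2


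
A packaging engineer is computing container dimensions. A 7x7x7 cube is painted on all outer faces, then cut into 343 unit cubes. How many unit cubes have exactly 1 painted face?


Large cube: 7 x 7 x 7, cut into unit cubes.
n = 7, so n - 2 = 5
Cubes with 1 painted face lie in the interior of each face.
A cube has 6 faces; each contributes (n - 2)^2 = 25 such cubes.
Count = 6 * 25 = 150
150 unit cubes


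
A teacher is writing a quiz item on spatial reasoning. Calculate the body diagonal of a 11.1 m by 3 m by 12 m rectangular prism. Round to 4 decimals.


Shape: rectangular box (space diagonal)
l = 11.1 m, w = 3 m, h = 12 m
Visualize: the diagonal of the base, then a right triangle with that diagonal and the height.
Formula: d = sqrt(l^2 + w^2 + h^2)
l^2 + w^2 + h^2 = 123.21 + 9 + 144 = 276.21
d = sqrt(276.21)
d = 16.6196
16.6196 m


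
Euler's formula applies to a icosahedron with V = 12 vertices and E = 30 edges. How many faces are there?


Polyhedron: icosahedron
Euler's formula for convex polyhedra: V - E + F = 2
Given: V = 12 vertices and E = 30 edges
Solve for F:
F = 2 + E - V = 2 + 30 - 12 = 20
20 faces


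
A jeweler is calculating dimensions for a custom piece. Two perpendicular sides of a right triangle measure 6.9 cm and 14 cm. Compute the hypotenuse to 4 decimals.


Shape: right triangle
Legs a = 6.9 cm, b = 14 cm
Formula: c = sqrt(a^2 + b^2)
a^2 = 47.61, b^2 = 196
a^2 + b^2 = 243.61
c = sqrt(243.61)
c = 15.608
15.608 cm


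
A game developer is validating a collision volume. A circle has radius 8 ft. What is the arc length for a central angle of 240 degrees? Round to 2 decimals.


Shape: circular arc
Radius r = 8 ft, Angle = 240 degrees
Formula: L = (angle/360) * 2 * pi * r
2 * pi * r = 16 * pi
L = (240/360) * 16 * pi
L = 10.666667 * pi
L = 33.51
33.51 ft


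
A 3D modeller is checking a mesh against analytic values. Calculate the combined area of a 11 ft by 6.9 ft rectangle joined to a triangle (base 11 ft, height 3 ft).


Composite shape: rectangle + triangle
Rectangle area = 11 * 6.9 = 75.9
Triangle area = 0.5 * 11 * 3 = 16.5
Total = 75.9 + 16.5
Total = 92.4
92.4 ft^2


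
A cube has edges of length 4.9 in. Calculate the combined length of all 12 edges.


Shape: cube
Side s = 4.9 in
A cube has 12 edges, all equal.
Formula: total edge length = 12 * s
Total = 12 * 4.9
Total = 58.8
58.8 in


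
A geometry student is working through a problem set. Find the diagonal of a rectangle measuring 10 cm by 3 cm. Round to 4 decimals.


Shape: rectangle (diagonal via Pythagoras)
Sides: 10 cm and 3 cm
Formula: d = sqrt(l^2 + w^2)
l^2 = 100, w^2 = 9
l^2 + w^2 = 109
d = sqrt(109)
d = 10.4403
10.4403 cm


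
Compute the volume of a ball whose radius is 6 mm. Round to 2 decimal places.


Shape: sphere
Radius r = 6 mm
Formula: V = (4/3) * pi * r^3
r^3 = 216
(4/3) * 216 = 288
V = 288 * pi
V = 904.78
904.78 mm^3


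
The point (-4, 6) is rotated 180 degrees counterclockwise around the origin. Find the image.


Transformation: rotation about the origin
Original point: (-4, 6)
Rule for 180 deg: (x, y) -> (-x, -y)
Apply: (-4, 6) -> (4, -6)
(4, -6)


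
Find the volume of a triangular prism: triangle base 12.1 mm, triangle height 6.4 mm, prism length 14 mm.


Shape: triangular prism
Triangle base = 12.1 mm, triangle height = 6.4 mm, prism length L = 14 mm
Formula: V = (1/2 * b * h_tri) * L
Cross-section area = 0.5 * 12.1 * 6.4 = 38.72
V = 38.72 * 14
V = 542.08
542.08 mm^3


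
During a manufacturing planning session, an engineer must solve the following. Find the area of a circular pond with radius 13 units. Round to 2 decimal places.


Shape: circle
Radius r = 13 units
Formula: A = pi * r^2
r^2 = 13^2 = 169
A = pi * 169
A = 530.93
530.93 units^2


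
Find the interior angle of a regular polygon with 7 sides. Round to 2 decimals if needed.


Shape: regular heptagon (7 sides)
Formula: interior angle = (n - 2) * 180 / n
(n - 2) = 5
(n - 2) * 180 = 900
angle = 900 / 7
angle = 128.57
128.57 degrees


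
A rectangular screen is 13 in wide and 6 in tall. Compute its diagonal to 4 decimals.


Shape: rectangle (diagonal via Pythagoras)
Sides: 13 in and 6 in
Formula: d = sqrt(l^2 + w^2)
l^2 = 169, w^2 = 36
l^2 + w^2 = 205
d = sqrt(205)
d = 14.3178
14.3178 in


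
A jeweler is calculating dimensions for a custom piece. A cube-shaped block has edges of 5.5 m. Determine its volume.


Shape: cube
Side s = 5.5 m
Formula: V = s^3
V = 5.5 * 5.5 * 5.5
V = 30.25 * 5.5
V = 166.375
166.375 m^3


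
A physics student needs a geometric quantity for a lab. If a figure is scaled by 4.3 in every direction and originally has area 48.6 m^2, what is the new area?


Linear scale factor k = 4.3
Original area = 48.6 m^2
Rule: under a linear scaling by k, areas scale by k^2.
k^2 = 4.3^2 = 18.49
New area = 48.6 * 18.49
New area = 898.614
898.614 m^2


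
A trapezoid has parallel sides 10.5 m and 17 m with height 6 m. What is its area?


Shape: trapezoid
Parallel sides a = 10.5 m, b = 17 m; Height h = 6 m
Formula: A = (a + b) * h / 2
a + b = 10.5 + 17 = 27.5
A = 27.5 * 6 / 2
A = 165 / 2
A = 82.5
82.5 m^2


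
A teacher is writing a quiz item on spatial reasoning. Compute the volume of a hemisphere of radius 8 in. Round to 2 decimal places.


Shape: hemisphere (half of a sphere)
Radius r = 8 in
Formula: V = (1/2) * (4/3) * pi * r^3 = (2/3) * pi * r^3
r^3 = 512
(2/3) * 512 = 341.333333
V = 341.333333 * pi
V = 1072.33
1072.33 in^3


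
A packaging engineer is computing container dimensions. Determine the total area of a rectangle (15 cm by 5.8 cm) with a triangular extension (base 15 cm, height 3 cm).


Composite shape: rectangle + triangle
Rectangle area = 15 * 5.8 = 87
Triangle area = 0.5 * 15 * 3 = 22.5
Total = 87 + 22.5
Total = 109.5
109.5 cm^2


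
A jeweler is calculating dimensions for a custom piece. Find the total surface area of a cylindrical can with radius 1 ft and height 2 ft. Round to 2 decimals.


Shape: closed cylinder
Radius r = 1 ft, Height h = 2 ft
Formula: SA = 2*pi*r^2 + 2*pi*r*h = 2*pi*r*(r + h)
r + h = 3
2 * r * (r + h) = 2 * 1 * 3 = 6
SA = 6 * pi
SA = 18.85
18.85 ft^2


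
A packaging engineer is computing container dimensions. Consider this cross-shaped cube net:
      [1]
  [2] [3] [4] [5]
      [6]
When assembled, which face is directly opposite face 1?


Net: cross layout. Take square 3 as the base (bottom).
Fold the four squares in the horizontal row up around 3: 2 -> left, 4 -> right, 5 wraps to the top.
Fold 1 and 6 up from 3: 1 -> back, 6 -> front.
Opposite pairs are therefore: (1, 6), (2, 4), (3, 5).
Face 1 is opposite face 6.
face 6


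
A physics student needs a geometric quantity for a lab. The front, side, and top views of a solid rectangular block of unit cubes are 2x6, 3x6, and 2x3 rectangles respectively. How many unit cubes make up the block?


Orthographic views of a solid rectangular block:
Front view 2 x 6 -> length = 2, height = 6
Side view 3 x 6 -> width = 3, height = 6 (consistent)
Top view 2 x 3 -> confirms length = 2, width = 3
The block is 2 x 3 x 6.
Total unit cubes = 2 * 3 * 6 = 36
36 unit cubes


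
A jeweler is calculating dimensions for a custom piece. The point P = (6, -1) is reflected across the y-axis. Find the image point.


Transformation: reflection
Original point: (6, -1)
Rule for reflection over the y-axis: (x, y) -> (-x, y)
Apply: (6, -1) -> (-6, -1)
(-6, -1)


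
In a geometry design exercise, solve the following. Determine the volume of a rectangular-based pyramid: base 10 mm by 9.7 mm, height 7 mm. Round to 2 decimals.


Shape: rectangular pyramid
Base: 10 mm x 9.7 mm, Height h = 7 mm
Formula: V = (1/3) * base_area * h
base_area = 10 * 9.7 = 97
base_area * h = 97 * 7 = 679
V = 679 / 3
V = 226.33
226.33 mm^3


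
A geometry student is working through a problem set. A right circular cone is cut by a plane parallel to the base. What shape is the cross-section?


Solid: right circular cone
Cutting plane: parallel to the base
Visualize the intersection of the plane with the solid's surface.
The boundary of the cut region is a circle.
circle


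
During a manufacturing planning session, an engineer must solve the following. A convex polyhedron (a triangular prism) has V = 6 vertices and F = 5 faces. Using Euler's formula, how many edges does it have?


Polyhedron: triangular prism
Euler's formula for convex polyhedra: V - E + F = 2
Given: V = 6 vertices and F = 5 faces
Solve for E:
E = V + F - 2 = 6 + 5 - 2 = 9
9 edges


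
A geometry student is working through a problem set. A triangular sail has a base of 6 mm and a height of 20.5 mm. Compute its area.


Shape: triangle
Base b = 6 mm, Height h = 20.5 mm
Formula: A = (1/2) * b * h
A = 0.5 * 6 * 20.5
A = 0.5 * 123
A = 61.5
61.5 mm^2


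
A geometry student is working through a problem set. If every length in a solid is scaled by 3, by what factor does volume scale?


Linear scale factor k = 3
Rule: under a linear scaling by k, volumes scale by k^3.
k^3 = 3 * 3 * 3
k^3 = 9 * 3
k^3 = 27
Volume scales by a factor of 27.
27 (dimensionless)


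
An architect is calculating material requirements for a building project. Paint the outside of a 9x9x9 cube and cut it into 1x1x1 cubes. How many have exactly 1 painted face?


Large cube: 9 x 9 x 9, cut into unit cubes.
n = 9, so n - 2 = 7
Cubes with 1 painted face lie in the interior of each face.
A cube has 6 faces; each contributes (n - 2)^2 = 49 such cubes.
Count = 6 * 49 = 294
294 unit cubes


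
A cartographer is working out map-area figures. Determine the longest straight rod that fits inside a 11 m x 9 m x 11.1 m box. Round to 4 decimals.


Shape: rectangular box (space diagonal)
l = 11 m, w = 9 m, h = 11.1 m
Visualize: the diagonal of the base, then a right triangle with that diagonal and the height.
Formula: d = sqrt(l^2 + w^2 + h^2)
l^2 + w^2 + h^2 = 121 + 81 + 123.21 = 325.21
d = sqrt(325.21)
d = 18.0336
18.0336 m


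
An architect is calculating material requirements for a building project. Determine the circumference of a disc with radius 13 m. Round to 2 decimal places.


Shape: circle
Radius r = 13 m
Formula: C = 2 * pi * r
C = 2 * pi * 13
C = 26 * pi
C = 81.68
81.68 m


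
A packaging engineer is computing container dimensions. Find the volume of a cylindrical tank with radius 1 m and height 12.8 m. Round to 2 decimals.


Shape: cylinder
Radius r = 1 m, Height h = 12.8 m
Formula: V = pi * r^2 * h
r^2 = 1
V = pi * 1 * 12.8
V = 12.8 * pi
V = 40.21
40.21 m^3


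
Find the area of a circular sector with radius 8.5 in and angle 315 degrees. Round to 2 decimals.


Shape: circular sector
Radius r = 8.5 in, Angle = 315 degrees
Formula: A = (angle/360) * pi * r^2
r^2 = 72.25
Fraction of circle = 315/360
A = (315/360) * pi * 72.25
A = 63.21875 * pi
A = 198.61
198.61 in^2


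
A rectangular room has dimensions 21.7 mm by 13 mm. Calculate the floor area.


Shape: rectangle
Length l = 21.7 mm, Width w = 13 mm
Formula: A = l * w
A = 21.7 * 13
A = 282.1
282.1 mm^2


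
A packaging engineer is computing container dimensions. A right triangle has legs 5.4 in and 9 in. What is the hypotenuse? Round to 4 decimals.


Shape: right triangle
Legs a = 5.4 in, b = 9 in
Formula: c = sqrt(a^2 + b^2)
a^2 = 29.16, b^2 = 81
a^2 + b^2 = 110.16
c = sqrt(110.16)
c = 10.4957
10.4957 in


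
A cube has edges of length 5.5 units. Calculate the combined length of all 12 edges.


Shape: cube
Side s = 5.5 units
A cube has 12 edges, all equal.
Formula: total edge length = 12 * s
Total = 12 * 5.5
Total = 66
66 units


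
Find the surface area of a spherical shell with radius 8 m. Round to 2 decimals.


Shape: sphere
Radius r = 8 m
Formula: SA = 4 * pi * r^2
r^2 = 64
SA = 4 * pi * 64
SA = 256 * pi
SA = 804.25
804.25 m^2


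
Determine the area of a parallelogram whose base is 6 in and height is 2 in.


Shape: parallelogram
Base b = 6 in, Height h = 2 in
Formula: A = b * h
A = 6 * 2
A = 12
12 in^2


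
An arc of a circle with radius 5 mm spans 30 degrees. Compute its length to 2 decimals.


Shape: circular arc
Radius r = 5 mm, Angle = 30 degrees
Formula: L = (angle/360) * 2 * pi * r
2 * pi * r = 10 * pi
L = (30/360) * 10 * pi
L = 0.833333 * pi
L = 2.62
2.62 mm


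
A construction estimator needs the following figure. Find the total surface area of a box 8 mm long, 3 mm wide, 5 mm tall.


Shape: rectangular prism
l = 8 mm, w = 3 mm, h = 5 mm
Formula: SA = 2(lw + lh + wh)
lw = 24, lh = 40, wh = 15
lw + lh + wh = 79
SA = 2 * 79
SA = 158
158 mm^2


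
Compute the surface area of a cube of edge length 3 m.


Shape: cube
Side s = 3 m
A cube has 6 square faces.
Formula: SA = 6 * s^2
s^2 = 9
SA = 6 * 9
SA = 54
54 m^2


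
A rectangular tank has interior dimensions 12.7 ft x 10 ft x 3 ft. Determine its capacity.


Shape: rectangular prism
l = 12.7 ft, w = 10 ft, h = 3 ft
Formula: V = l * w * h
V = 12.7 * 10 * 3
V = 127 * 3
V = 381
381 ft^3


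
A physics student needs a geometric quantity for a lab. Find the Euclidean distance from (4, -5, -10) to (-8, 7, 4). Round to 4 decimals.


3D distance between two points
P1 = (4, -5, -10), P2 = (-8, 7, 4)
Formula: d = sqrt((x2-x1)^2 + (y2-y1)^2 + (z2-z1)^2)
dx = -8 - 4 = -12
dy = 7 - -5 = 12
dz = 4 - -10 = 14
dx^2 + dy^2 + dz^2 = 144 + 144 + 196 = 484
d = sqrt(484)
d = 22.0
22 units


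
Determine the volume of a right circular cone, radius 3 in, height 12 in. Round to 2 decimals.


Shape: cone
Radius r = 3 in, Height h = 12 in
Formula: V = (1/3) * pi * r^2 * h
r^2 = 9
pi * r^2 * h = pi * 9 * 12 = 108 * pi
V = 108 * pi / 3
V = 113.1
113.1 in^3


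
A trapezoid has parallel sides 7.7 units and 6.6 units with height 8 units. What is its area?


Shape: trapezoid
Parallel sides a = 7.7 units, b = 6.6 units; Height h = 8 units
Formula: A = (a + b) * h / 2
a + b = 7.7 + 6.6 = 14.3
A = 14.3 * 8 / 2
A = 114.4 / 2
A = 57.2
57.2 units^2


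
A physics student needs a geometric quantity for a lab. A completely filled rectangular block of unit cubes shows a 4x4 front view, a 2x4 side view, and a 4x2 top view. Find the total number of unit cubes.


Orthographic views of a solid rectangular block:
Front view 4 x 4 -> length = 4, height = 4
Side view 2 x 4 -> width = 2, height = 4 (consistent)
Top view 4 x 2 -> confirms length = 4, width = 2
The block is 4 x 2 x 4.
Total unit cubes = 4 * 2 * 4 = 32
32 unit cubes


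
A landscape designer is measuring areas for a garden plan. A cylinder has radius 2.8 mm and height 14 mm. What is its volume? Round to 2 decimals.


Shape: cylinder
Radius r = 2.8 mm, Height h = 14 mm
Formula: V = pi * r^2 * h
r^2 = 7.84
V = pi * 7.84 * 14
V = 109.76 * pi
V = 344.82
344.82 mm^3


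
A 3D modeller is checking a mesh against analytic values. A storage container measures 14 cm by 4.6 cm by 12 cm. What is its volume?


Shape: rectangular prism
l = 14 cm, w = 4.6 cm, h = 12 cm
Formula: V = l * w * h
V = 14 * 4.6 * 12
V = 64.4 * 12
V = 772.8
772.8 cm^3


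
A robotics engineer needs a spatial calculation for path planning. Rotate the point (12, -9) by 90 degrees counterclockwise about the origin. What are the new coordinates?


Transformation: rotation about the origin
Original point: (12, -9)
Rule for 90 deg counterclockwise: (x, y) -> (-y, x)
Apply: (12, -9) -> (9, 12)
(9, 12)


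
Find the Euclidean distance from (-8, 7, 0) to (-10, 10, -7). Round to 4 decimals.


3D distance between two points
P1 = (-8, 7, 0), P2 = (-10, 10, -7)
Formula: d = sqrt((x2-x1)^2 + (y2-y1)^2 + (z2-z1)^2)
dx = -10 - -8 = -2
dy = 10 - 7 = 3
dz = -7 - 0 = -7
dx^2 + dy^2 + dz^2 = 4 + 9 + 49 = 62
d = sqrt(62)
d = 7.874
7.874 units


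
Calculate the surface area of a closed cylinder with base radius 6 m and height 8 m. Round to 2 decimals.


Shape: closed cylinder
Radius r = 6 m, Height h = 8 m
Formula: SA = 2*pi*r^2 + 2*pi*r*h = 2*pi*r*(r + h)
r + h = 14
2 * r * (r + h) = 2 * 6 * 14 = 168
SA = 168 * pi
SA = 527.79
527.79 m^2


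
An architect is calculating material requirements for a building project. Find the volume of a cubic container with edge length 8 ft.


Shape: cube
Side s = 8 ft
Formula: V = s^3
V = 8 * 8 * 8
V = 64 * 8
V = 512
512 ft^3


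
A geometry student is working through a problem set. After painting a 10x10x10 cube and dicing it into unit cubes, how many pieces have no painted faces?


Large cube: 10 x 10 x 10, cut into unit cubes.
n = 10, so n - 2 = 8
Unpainted cubes form the interior (n - 2)^3 block.
(n - 2)^3 = 8^3 = 512
512 unit cubes


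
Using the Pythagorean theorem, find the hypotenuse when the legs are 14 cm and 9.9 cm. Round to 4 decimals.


Shape: right triangle
Legs a = 14 cm, b = 9.9 cm
Formula: c = sqrt(a^2 + b^2)
a^2 = 196, b^2 = 98.01
a^2 + b^2 = 294.01
c = sqrt(294.01)
c = 17.1467
17.1467 cm


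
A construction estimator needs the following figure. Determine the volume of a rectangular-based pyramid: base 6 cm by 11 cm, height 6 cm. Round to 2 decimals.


Shape: rectangular pyramid
Base: 6 cm x 11 cm, Height h = 6 cm
Formula: V = (1/3) * base_area * h
base_area = 6 * 11 = 66
base_area * h = 66 * 6 = 396
V = 396 / 3
V = 132
132 cm^3


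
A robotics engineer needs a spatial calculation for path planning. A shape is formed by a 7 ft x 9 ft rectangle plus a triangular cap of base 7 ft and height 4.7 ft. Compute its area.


Composite shape: rectangle + triangle
Rectangle area = 7 * 9 = 63
Triangle area = 0.5 * 7 * 4.7 = 16.45
Total = 63 + 16.45
Total = 79.45
79.45 ft^2


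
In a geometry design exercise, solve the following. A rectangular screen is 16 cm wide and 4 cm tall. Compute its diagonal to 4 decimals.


Shape: rectangle (diagonal via Pythagoras)
Sides: 16 cm and 4 cm
Formula: d = sqrt(l^2 + w^2)
l^2 = 256, w^2 = 16
l^2 + w^2 = 272
d = sqrt(272)
d = 16.4924
16.4924 cm


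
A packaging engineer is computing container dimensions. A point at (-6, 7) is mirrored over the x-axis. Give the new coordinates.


Transformation: reflection
Original point: (-6, 7)
Rule for reflection over the x-axis: (x, y) -> (x, -y)
Apply: (-6, 7) -> (-6, -7)
(-6, -7)


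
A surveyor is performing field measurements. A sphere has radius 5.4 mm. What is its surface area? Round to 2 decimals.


Shape: sphere
Radius r = 5.4 mm
Formula: SA = 4 * pi * r^2
r^2 = 29.16
SA = 4 * pi * 29.16
SA = 116.64 * pi
SA = 366.44
366.44 mm^2


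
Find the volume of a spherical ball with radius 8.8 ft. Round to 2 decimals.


Shape: sphere
Radius r = 8.8 ft
Formula: V = (4/3) * pi * r^3
r^3 = 681.472
(4/3) * 681.472 = 908.629333
V = 908.629333 * pi
V = 2854.54
2854.54 ft^3


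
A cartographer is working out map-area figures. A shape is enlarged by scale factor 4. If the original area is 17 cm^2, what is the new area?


Linear scale factor k = 4
Original area = 17 cm^2
Rule: under a linear scaling by k, areas scale by k^2.
k^2 = 4^2 = 16
New area = 17 * 16
New area = 272
272 cm^2


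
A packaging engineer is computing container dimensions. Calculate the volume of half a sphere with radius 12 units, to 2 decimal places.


Shape: hemisphere (half of a sphere)
Radius r = 12 units
Formula: V = (1/2) * (4/3) * pi * r^3 = (2/3) * pi * r^3
r^3 = 1728
(2/3) * 1728 = 1152
V = 1152 * pi
V = 3619.11
3619.11 units^3


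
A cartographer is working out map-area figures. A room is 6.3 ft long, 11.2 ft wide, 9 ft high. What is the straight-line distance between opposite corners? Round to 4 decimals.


Shape: rectangular box (space diagonal)
l = 6.3 ft, w = 11.2 ft, h = 9 ft
Visualize: the diagonal of the base, then a right triangle with that diagonal and the height.
Formula: d = sqrt(l^2 + w^2 + h^2)
l^2 + w^2 + h^2 = 39.69 + 125.44 + 81 = 246.13
d = sqrt(246.13)
d = 15.6885
15.6885 ft


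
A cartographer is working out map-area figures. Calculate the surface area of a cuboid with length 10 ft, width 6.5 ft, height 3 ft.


Shape: rectangular prism
l = 10 ft, w = 6.5 ft, h = 3 ft
Formula: SA = 2(lw + lh + wh)
lw = 65, lh = 30, wh = 19.5
lw + lh + wh = 114.5
SA = 2 * 114.5
SA = 229
229 ft^2


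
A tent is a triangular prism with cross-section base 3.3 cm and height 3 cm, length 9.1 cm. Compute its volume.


Shape: triangular prism
Triangle base = 3.3 cm, triangle height = 3 cm, prism length L = 9.1 cm
Formula: V = (1/2 * b * h_tri) * L
Cross-section area = 0.5 * 3.3 * 3 = 4.95
V = 4.95 * 9.1
V = 45.045
45.045 cm^3


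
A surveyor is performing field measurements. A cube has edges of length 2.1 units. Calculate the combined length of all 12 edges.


Shape: cube
Side s = 2.1 units
A cube has 12 edges, all equal.
Formula: total edge length = 12 * s
Total = 12 * 2.1
Total = 25.2
25.2 units


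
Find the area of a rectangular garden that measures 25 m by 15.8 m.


Shape: rectangle
Length l = 25 m, Width w = 15.8 m
Formula: A = l * w
A = 25 * 15.8
A = 395
395 m^2


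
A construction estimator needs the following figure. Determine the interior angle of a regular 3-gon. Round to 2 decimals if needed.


Shape: regular triangle (3 sides)
Formula: interior angle = (n - 2) * 180 / n
(n - 2) = 1
(n - 2) * 180 = 180
angle = 180 / 3
angle = 60
60 degrees


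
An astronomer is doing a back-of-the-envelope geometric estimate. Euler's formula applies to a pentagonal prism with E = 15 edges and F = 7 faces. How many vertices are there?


Polyhedron: pentagonal prism
Euler's formula for convex polyhedra: V - E + F = 2
Given: E = 15 edges and F = 7 faces
Solve for V:
V = 2 + E - F = 2 + 15 - 7 = 10
10 vertices


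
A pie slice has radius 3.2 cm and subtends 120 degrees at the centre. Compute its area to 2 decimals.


Shape: circular sector
Radius r = 3.2 cm, Angle = 120 degrees
Formula: A = (angle/360) * pi * r^2
r^2 = 10.24
Fraction of circle = 120/360
A = (120/360) * pi * 10.24
A = 3.413333 * pi
A = 10.72
10.72 cm^2


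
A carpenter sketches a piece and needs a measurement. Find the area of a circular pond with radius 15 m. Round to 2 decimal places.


Shape: circle
Radius r = 15 m
Formula: A = pi * r^2
r^2 = 15^2 = 225
A = pi * 225
A = 706.86
706.86 m^2


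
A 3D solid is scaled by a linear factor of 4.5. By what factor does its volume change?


Linear scale factor k = 4.5
Rule: under a linear scaling by k, volumes scale by k^3.
k^3 = 4.5 * 4.5 * 4.5
k^3 = 20.25 * 4.5
k^3 = 91.125
Volume scales by a factor of 91.125.
91.125 (dimensionless)


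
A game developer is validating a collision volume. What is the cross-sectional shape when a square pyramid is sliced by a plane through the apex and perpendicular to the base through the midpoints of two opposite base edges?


Solid: square pyramid
Cutting plane: through the apex and perpendicular to the base through the midpoints of two opposite base edges
Visualize the intersection of the plane with the solid's surface.
The boundary of the cut region is a isosceles triangle.
isosceles triangle


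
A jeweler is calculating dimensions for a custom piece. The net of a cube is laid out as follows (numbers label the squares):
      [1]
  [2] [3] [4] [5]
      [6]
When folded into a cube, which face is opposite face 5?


Net: cross layout. Take square 3 as the base (bottom).
Fold the four squares in the horizontal row up around 3: 2 -> left, 4 -> right, 5 wraps to the top.
Fold 1 and 6 up from 3: 1 -> back, 6 -> front.
Opposite pairs are therefore: (1, 6), (2, 4), (3, 5).
Face 5 is opposite face 3.
face 3


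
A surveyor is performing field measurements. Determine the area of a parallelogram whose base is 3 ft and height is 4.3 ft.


Shape: parallelogram
Base b = 3 ft, Height h = 4.3 ft
Formula: A = b * h
A = 3 * 4.3
A = 12.9
12.9 ft^2


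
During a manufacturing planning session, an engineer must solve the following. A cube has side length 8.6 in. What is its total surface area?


Shape: cube
Side s = 8.6 in
A cube has 6 square faces.
Formula: SA = 6 * s^2
s^2 = 73.96
SA = 6 * 73.96
SA = 443.76
443.76 in^2


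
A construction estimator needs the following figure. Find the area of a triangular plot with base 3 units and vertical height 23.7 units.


Shape: triangle
Base b = 3 units, Height h = 23.7 units
Formula: A = (1/2) * b * h
A = 0.5 * 3 * 23.7
A = 0.5 * 71.1
A = 35.55
35.55 units^2


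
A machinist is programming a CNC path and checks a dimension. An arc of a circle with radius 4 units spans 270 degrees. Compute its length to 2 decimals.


Shape: circular arc
Radius r = 4 units, Angle = 270 degrees
Formula: L = (angle/360) * 2 * pi * r
2 * pi * r = 8 * pi
L = (270/360) * 8 * pi
L = 6 * pi
L = 18.85
18.85 units


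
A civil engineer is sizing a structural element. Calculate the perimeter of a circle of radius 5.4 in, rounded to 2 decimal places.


Shape: circle
Radius r = 5.4 in
Formula: C = 2 * pi * r
C = 2 * pi * 5.4
C = 10.8 * pi
C = 33.93
33.93 in


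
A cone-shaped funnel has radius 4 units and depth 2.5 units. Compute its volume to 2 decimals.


Shape: cone
Radius r = 4 units, Height h = 2.5 units
Formula: V = (1/3) * pi * r^2 * h
r^2 = 16
pi * r^2 * h = pi * 16 * 2.5 = 40 * pi
V = 40 * pi / 3
V = 41.89
41.89 units^3


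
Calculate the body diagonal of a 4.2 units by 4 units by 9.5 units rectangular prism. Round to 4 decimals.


Shape: rectangular box (space diagonal)
l = 4.2 units, w = 4 units, h = 9.5 units
Visualize: the diagonal of the base, then a right triangle with that diagonal and the height.
Formula: d = sqrt(l^2 + w^2 + h^2)
l^2 + w^2 + h^2 = 17.64 + 16 + 90.25 = 123.89
d = sqrt(123.89)
d = 11.1306
11.1306 units


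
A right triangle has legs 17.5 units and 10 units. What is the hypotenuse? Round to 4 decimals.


Shape: right triangle
Legs a = 17.5 units, b = 10 units
Formula: c = sqrt(a^2 + b^2)
a^2 = 306.25, b^2 = 100
a^2 + b^2 = 406.25
c = sqrt(406.25)
c = 20.1556
20.1556 units


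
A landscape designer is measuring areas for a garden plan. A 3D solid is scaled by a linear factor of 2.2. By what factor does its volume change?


Linear scale factor k = 2.2
Rule: under a linear scaling by k, volumes scale by k^3.
k^3 = 2.2 * 2.2 * 2.2
k^3 = 4.84 * 2.2
k^3 = 10.648
Volume scales by a factor of 10.648.
10.648 (dimensionless)


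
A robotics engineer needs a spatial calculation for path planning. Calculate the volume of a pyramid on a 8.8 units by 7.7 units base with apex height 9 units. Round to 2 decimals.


Shape: rectangular pyramid
Base: 8.8 units x 7.7 units, Height h = 9 units
Formula: V = (1/3) * base_area * h
base_area = 8.8 * 7.7 = 67.76
base_area * h = 67.76 * 9 = 609.84
V = 609.84 / 3
V = 203.28
203.28 units^3


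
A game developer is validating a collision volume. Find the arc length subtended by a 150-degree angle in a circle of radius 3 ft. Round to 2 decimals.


Shape: circular arc
Radius r = 3 ft, Angle = 150 degrees
Formula: L = (angle/360) * 2 * pi * r
2 * pi * r = 6 * pi
L = (150/360) * 6 * pi
L = 2.5 * pi
L = 7.85
7.85 ft


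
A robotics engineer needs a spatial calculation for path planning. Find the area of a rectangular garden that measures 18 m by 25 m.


Shape: rectangle
Length l = 18 m, Width w = 25 m
Formula: A = l * w
A = 18 * 25
A = 450
450 m^2


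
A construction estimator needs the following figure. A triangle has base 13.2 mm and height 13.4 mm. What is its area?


Shape: triangle
Base b = 13.2 mm, Height h = 13.4 mm
Formula: A = (1/2) * b * h
A = 0.5 * 13.2 * 13.4
A = 0.5 * 176.88
A = 88.44
88.44 mm^2


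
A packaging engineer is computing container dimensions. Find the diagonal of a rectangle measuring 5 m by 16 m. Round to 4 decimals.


Shape: rectangle (diagonal via Pythagoras)
Sides: 5 m and 16 m
Formula: d = sqrt(l^2 + w^2)
l^2 = 25, w^2 = 256
l^2 + w^2 = 281
d = sqrt(281)
d = 16.7631
16.7631 m


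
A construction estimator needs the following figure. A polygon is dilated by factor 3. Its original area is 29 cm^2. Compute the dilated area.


Linear scale factor k = 3
Original area = 29 cm^2
Rule: under a linear scaling by k, areas scale by k^2.
k^2 = 3^2 = 9
New area = 29 * 9
New area = 261
261 cm^2


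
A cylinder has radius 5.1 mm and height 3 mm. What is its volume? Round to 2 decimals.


Shape: cylinder
Radius r = 5.1 mm, Height h = 3 mm
Formula: V = pi * r^2 * h
r^2 = 26.01
V = pi * 26.01 * 3
V = 78.03 * pi
V = 245.14
245.14 mm^3


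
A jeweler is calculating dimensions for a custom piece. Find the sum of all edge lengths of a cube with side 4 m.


Shape: cube
Side s = 4 m
A cube has 12 edges, all equal.
Formula: total edge length = 12 * s
Total = 12 * 4
Total = 48
48 m


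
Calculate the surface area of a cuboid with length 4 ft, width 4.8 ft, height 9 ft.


Shape: rectangular prism
l = 4 ft, w = 4.8 ft, h = 9 ft
Formula: SA = 2(lw + lh + wh)
lw = 19.2, lh = 36, wh = 43.2
lw + lh + wh = 98.4
SA = 2 * 98.4
SA = 196.8
196.8 ft^2


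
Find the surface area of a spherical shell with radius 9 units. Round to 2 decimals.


Shape: sphere
Radius r = 9 units
Formula: SA = 4 * pi * r^2
r^2 = 81
SA = 4 * pi * 81
SA = 324 * pi
SA = 1017.88
1017.88 units^2


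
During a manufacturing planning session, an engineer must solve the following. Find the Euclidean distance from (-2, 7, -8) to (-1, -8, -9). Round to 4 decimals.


3D distance between two points
P1 = (-2, 7, -8), P2 = (-1, -8, -9)
Formula: d = sqrt((x2-x1)^2 + (y2-y1)^2 + (z2-z1)^2)
dx = -1 - -2 = 1
dy = -8 - 7 = -15
dz = -9 - -8 = -1
dx^2 + dy^2 + dz^2 = 1 + 225 + 1 = 227
d = sqrt(227)
d = 15.0665
15.0665 units


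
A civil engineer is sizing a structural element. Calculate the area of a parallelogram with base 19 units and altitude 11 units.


Shape: parallelogram
Base b = 19 units, Height h = 11 units
Formula: A = b * h
A = 19 * 11
A = 209
209 units^2


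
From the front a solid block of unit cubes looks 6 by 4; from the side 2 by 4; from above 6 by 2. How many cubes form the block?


Orthographic views of a solid rectangular block:
Front view 6 x 4 -> length = 6, height = 4
Side view 2 x 4 -> width = 2, height = 4 (consistent)
Top view 6 x 2 -> confirms length = 6, width = 2
The block is 6 x 2 x 4.
Total unit cubes = 6 * 2 * 4 = 48
48 unit cubes


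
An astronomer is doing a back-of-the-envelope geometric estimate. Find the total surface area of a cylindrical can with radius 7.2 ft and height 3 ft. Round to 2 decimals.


Shape: closed cylinder
Radius r = 7.2 ft, Height h = 3 ft
Formula: SA = 2*pi*r^2 + 2*pi*r*h = 2*pi*r*(r + h)
r + h = 10.2
2 * r * (r + h) = 2 * 7.2 * 10.2 = 146.88
SA = 146.88 * pi
SA = 461.44
461.44 ft^2


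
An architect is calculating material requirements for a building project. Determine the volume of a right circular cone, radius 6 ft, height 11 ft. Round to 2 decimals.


Shape: cone
Radius r = 6 ft, Height h = 11 ft
Formula: V = (1/3) * pi * r^2 * h
r^2 = 36
pi * r^2 * h = pi * 36 * 11 = 396 * pi
V = 396 * pi / 3
V = 414.69
414.69 ft^3


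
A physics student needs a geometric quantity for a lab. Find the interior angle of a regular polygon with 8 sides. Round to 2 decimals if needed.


Shape: regular octagon (8 sides)
Formula: interior angle = (n - 2) * 180 / n
(n - 2) = 6
(n - 2) * 180 = 1080
angle = 1080 / 8
angle = 135
135 degrees


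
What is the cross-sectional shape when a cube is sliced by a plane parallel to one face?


Solid: cube
Cutting plane: parallel to one face
Visualize the intersection of the plane with the solid's surface.
The boundary of the cut region is a square.
square


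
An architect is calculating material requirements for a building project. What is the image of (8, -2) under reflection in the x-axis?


Transformation: reflection
Original point: (8, -2)
Rule for reflection over the x-axis: (x, y) -> (x, -y)
Apply: (8, -2) -> (8, 2)
(8, 2)


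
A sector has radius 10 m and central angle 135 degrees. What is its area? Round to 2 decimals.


Shape: circular sector
Radius r = 10 m, Angle = 135 degrees
Formula: A = (angle/360) * pi * r^2
r^2 = 100
Fraction of circle = 135/360
A = (135/360) * pi * 100
A = 37.5 * pi
A = 117.81
117.81 m^2


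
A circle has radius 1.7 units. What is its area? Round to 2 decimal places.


Shape: circle
Radius r = 1.7 units
Formula: A = pi * r^2
r^2 = 1.7^2 = 2.89
A = pi * 2.89
A = 9.08
9.08 units^2


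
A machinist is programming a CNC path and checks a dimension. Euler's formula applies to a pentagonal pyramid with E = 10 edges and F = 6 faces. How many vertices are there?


Polyhedron: pentagonal pyramid
Euler's formula for convex polyhedra: V - E + F = 2
Given: E = 10 edges and F = 6 faces
Solve for V:
V = 2 + E - F = 2 + 10 - 6 = 6
6 vertices


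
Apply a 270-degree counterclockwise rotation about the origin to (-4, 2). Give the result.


Transformation: rotation about the origin
Original point: (-4, 2)
Rule for 270 deg counterclockwise: (x, y) -> (y, -x)
Apply: (-4, 2) -> (2, 4)
(2, 4)


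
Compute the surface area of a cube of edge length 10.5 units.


Shape: cube
Side s = 10.5 units
A cube has 6 square faces.
Formula: SA = 6 * s^2
s^2 = 110.25
SA = 6 * 110.25
SA = 661.5
661.5 units^2


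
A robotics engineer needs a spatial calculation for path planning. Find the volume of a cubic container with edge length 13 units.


Shape: cube
Side s = 13 units
Formula: V = s^3
V = 13 * 13 * 13
V = 169 * 13
V = 2197
2197 units^3


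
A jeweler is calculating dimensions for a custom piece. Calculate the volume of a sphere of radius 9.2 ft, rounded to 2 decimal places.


Shape: sphere
Radius r = 9.2 ft
Formula: V = (4/3) * pi * r^3
r^3 = 778.688
(4/3) * 778.688 = 1038.250667
V = 1038.250667 * pi
V = 3261.76
3261.76 ft^3


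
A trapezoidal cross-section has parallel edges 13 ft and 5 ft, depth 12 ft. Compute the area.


Shape: trapezoid
Parallel sides a = 13 ft, b = 5 ft; Height h = 12 ft
Formula: A = (a + b) * h / 2
a + b = 13 + 5 = 18
A = 18 * 12 / 2
A = 216 / 2
A = 108
108 ft^2


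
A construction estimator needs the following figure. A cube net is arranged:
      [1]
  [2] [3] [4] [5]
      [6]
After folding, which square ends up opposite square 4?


Net: cross layout. Take square 3 as the base (bottom).
Fold the four squares in the horizontal row up around 3: 2 -> left, 4 -> right, 5 wraps to the top.
Fold 1 and 6 up from 3: 1 -> back, 6 -> front.
Opposite pairs are therefore: (1, 6), (2, 4), (3, 5).
Face 4 is opposite face 2.
face 2


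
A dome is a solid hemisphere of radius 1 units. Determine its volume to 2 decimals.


Shape: hemisphere (half of a sphere)
Radius r = 1 units
Formula: V = (1/2) * (4/3) * pi * r^3 = (2/3) * pi * r^3
r^3 = 1
(2/3) * 1 = 0.666667
V = 0.666667 * pi
V = 2.09
2.09 units^3


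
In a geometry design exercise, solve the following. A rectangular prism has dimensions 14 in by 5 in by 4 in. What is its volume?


Shape: rectangular prism
l = 14 in, w = 5 in, h = 4 in
Formula: V = l * w * h
V = 14 * 5 * 4
V = 70 * 4
V = 280
280 in^3


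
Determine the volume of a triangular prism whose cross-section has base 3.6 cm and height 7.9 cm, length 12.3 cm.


Shape: triangular prism
Triangle base = 3.6 cm, triangle height = 7.9 cm, prism length L = 12.3 cm
Formula: V = (1/2 * b * h_tri) * L
Cross-section area = 0.5 * 3.6 * 7.9 = 14.22
V = 14.22 * 12.3
V = 174.906
174.906 cm^3


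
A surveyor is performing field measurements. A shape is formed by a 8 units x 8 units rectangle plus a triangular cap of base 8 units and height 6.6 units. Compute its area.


Composite shape: rectangle + triangle
Rectangle area = 8 * 8 = 64
Triangle area = 0.5 * 8 * 6.6 = 26.4
Total = 64 + 26.4
Total = 90.4
90.4 units^2


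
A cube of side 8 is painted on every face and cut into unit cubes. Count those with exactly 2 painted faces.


Large cube: 8 x 8 x 8, cut into unit cubes.
n = 8, so n - 2 = 6
Cubes with 2 painted faces lie along the edges, excluding corners.
A cube has 12 edges; each contributes (n - 2) = 6 such cubes.
Count = 12 * 6 = 72
72 unit cubes


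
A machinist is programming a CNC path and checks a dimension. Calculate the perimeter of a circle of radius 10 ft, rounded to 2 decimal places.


Shape: circle
Radius r = 10 ft
Formula: C = 2 * pi * r
C = 2 * pi * 10
C = 20 * pi
C = 62.83
62.83 ft


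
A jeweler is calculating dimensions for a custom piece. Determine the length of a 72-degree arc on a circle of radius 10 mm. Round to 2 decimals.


Shape: circular arc
Radius r = 10 mm, Angle = 72 degrees
Formula: L = (angle/360) * 2 * pi * r
2 * pi * r = 20 * pi
L = (72/360) * 20 * pi
L = 4 * pi
L = 12.57
12.57 mm


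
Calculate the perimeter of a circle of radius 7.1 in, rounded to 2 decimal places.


Shape: circle
Radius r = 7.1 in
Formula: C = 2 * pi * r
C = 2 * pi * 7.1
C = 14.2 * pi
C = 44.61
44.61 in


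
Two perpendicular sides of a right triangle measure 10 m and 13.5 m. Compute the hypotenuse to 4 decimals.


Shape: right triangle
Legs a = 10 m, b = 13.5 m
Formula: c = sqrt(a^2 + b^2)
a^2 = 100, b^2 = 182.25
a^2 + b^2 = 282.25
c = sqrt(282.25)
c = 16.8003
16.8003 m


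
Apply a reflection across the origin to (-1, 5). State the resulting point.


Transformation: reflection
Original point: (-1, 5)
Rule for reflection through the origin: (x, y) -> (-x, -y)
Apply: (-1, 5) -> (1, -5)
(1, -5)


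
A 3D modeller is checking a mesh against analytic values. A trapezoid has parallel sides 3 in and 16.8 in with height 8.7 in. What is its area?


Shape: trapezoid
Parallel sides a = 3 in, b = 16.8 in; Height h = 8.7 in
Formula: A = (a + b) * h / 2
a + b = 3 + 16.8 = 19.8
A = 19.8 * 8.7 / 2
A = 172.26 / 2
A = 86.13
86.13 in^2


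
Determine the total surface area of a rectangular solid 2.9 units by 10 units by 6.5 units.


Shape: rectangular prism
l = 2.9 units, w = 10 units, h = 6.5 units
Formula: SA = 2(lw + lh + wh)
lw = 29, lh = 18.85, wh = 65
lw + lh + wh = 112.85
SA = 2 * 112.85
SA = 225.7
225.7 units^2


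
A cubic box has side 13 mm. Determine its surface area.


Shape: cube
Side s = 13 mm
A cube has 6 square faces.
Formula: SA = 6 * s^2
s^2 = 169
SA = 6 * 169
SA = 1014
1014 mm^2


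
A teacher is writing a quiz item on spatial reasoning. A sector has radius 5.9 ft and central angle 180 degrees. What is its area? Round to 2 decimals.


Shape: circular sector
Radius r = 5.9 ft, Angle = 180 degrees
Formula: A = (angle/360) * pi * r^2
r^2 = 34.81
Fraction of circle = 180/360
A = (180/360) * pi * 34.81
A = 17.405 * pi
A = 54.68
54.68 ft^2


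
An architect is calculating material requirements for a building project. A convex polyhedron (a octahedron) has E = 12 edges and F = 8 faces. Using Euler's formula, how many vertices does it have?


Polyhedron: octahedron
Euler's formula for convex polyhedra: V - E + F = 2
Given: E = 12 edges and F = 8 faces
Solve for V:
V = 2 + E - F = 2 + 12 - 8 = 6
6 vertices
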